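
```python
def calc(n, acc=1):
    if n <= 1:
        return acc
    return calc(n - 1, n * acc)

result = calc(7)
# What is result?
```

Accumulator trace (n, acc): (7, 1) -> (6, 7) -> (5, 42) -> (4, 210) -> (3, 840) -> (2, 2520) -> (1, 5040) -> return 5040

Answer: 5040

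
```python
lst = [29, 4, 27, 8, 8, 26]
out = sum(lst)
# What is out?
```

Trace:
`lst = [29, 4, 27, 8, 8, 26]` → lst = [29, 4, 27, 8, 8, 26]
`out = sum(lst)` → out = 102
So out = 102

Answer: 102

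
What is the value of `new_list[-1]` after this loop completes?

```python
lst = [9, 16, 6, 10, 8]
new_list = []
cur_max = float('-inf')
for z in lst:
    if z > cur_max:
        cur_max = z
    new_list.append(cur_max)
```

Running max ends at 16
`new_list` takes the values: [] → [9] → [9, 16] → [9, 16, 16] → [9, 16, 16, 16] → [9, 16, 16, 16, 16]
So `new_list[-1]` = 16

Answer: 16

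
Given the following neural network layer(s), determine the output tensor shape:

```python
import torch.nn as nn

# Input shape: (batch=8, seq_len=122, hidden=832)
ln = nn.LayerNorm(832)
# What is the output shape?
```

Input: (8, 122, 832) -> Output: (8, 122, 832)

Answer: (8, 122, 832)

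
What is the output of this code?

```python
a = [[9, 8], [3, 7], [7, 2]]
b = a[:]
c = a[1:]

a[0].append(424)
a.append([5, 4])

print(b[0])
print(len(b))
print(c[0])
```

Key concept: slice with nested mutation.
Step by step:
`a = [[9, 8], [3, 7], [7, 2]]` → a = [[9, 8], [3, 7], [7, 2]]
`b = a[:]` → b = [[9, 8], [3, 7], [7, 2]]
`c = a[1:]` → c = [[3, 7], [7, 2]]
`a[0].append(424)` → a = [[9, 8, 424], [3, 7], [7, 2]]; b = [[9, 8, 424], [3, 7], [7, 2]]
`a.append([5, 4])` → a = [[9, 8, 424], [3, 7], [7, 2], [5, 4]]
`print(b[0])` → prints [9, 8, 424]
`print(len(b))` → prints 3
`print(c[0])` → prints [3, 7]

Answer:
[9, 8, 424]
3
[3, 7]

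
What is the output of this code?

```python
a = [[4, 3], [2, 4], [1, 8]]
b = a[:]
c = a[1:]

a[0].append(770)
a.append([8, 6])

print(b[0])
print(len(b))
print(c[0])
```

Key concept: slice with nested mutation.
Step by step:
`a = [[4, 3], [2, 4], [1, 8]]` → a = [[4, 3], [2, 4], [1, 8]]
`b = a[:]` → b = [[4, 3], [2, 4], [1, 8]]
`c = a[1:]` → c = [[2, 4], [1, 8]]
`a[0].append(770)` → a = [[4, 3, 770], [2, 4], [1, 8]]; b = [[4, 3, 770], [2, 4], [1, 8]]
`a.append([8, 6])` → a = [[4, 3, 770], [2, 4], [1, 8], [8, 6]]
`print(b[0])` → prints [4, 3, 770]
`print(len(b))` → prints 3
`print(c[0])` → prints [2, 4]

Answer:
[4, 3, 770]
3
[2, 4]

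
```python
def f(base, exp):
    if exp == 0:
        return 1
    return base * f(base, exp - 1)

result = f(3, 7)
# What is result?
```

f(3, 7) = 3 * 3 * 3 * 3 * 3 * 3 * 3 = 2187

Answer: 2187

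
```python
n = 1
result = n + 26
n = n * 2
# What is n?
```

Trace:
`n = 1` → n = 1
`result = n + 26` → result = 27
`n = n * 2` → n = 2
So n = 2

Answer: 2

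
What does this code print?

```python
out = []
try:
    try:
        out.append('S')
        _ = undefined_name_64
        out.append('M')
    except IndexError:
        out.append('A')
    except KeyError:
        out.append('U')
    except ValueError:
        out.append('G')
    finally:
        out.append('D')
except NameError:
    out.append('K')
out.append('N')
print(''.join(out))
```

Execution trace: 'S' (try body) → 'D' (finally) → 'K' (outer except NameError) → 'N' (after the try/except). Output: SDKN

Answer: SDKN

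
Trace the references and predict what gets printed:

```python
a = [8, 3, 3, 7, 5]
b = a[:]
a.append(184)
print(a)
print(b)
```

Key concept: slice [:] creates copy.
Step by step:
`a = [8, 3, 3, 7, 5]` → a = [8, 3, 3, 7, 5]
`b = a[:]` → b = [8, 3, 3, 7, 5]
`a.append(184)` → a = [8, 3, 3, 7, 5, 184]
`print(a)` → prints [8, 3, 3, 7, 5, 184]
`print(b)` → prints [8, 3, 3, 7, 5]

Answer:
[8, 3, 3, 7, 5, 184]
[8, 3, 3, 7, 5]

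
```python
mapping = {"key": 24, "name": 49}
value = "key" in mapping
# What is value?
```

Trace:
`mapping = {"key": 24, "name": 49}` → mapping = {'key': 24, 'name': 49}
`value = "key" in mapping` → value = True
So value = True

Answer: True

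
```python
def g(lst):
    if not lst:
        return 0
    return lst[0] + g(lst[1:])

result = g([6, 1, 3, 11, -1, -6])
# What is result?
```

6 + 1 + 3 + 11 + (-1) + (-6) + 0 = 14

Answer: 14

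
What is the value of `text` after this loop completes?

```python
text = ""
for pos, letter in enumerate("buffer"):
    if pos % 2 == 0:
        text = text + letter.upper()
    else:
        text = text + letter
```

Uppercase even positions in 'buffer'
`text` takes the values: "" → "B" → "Bu" → "BuF" → "BuFf" → "BuFfE" → "BuFfEr"

Answer: "BuFfEr"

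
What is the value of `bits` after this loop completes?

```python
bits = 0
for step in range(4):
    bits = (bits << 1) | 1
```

Build 4 consecutive 1-bits: 0b1111
`bits` takes the values: 0 → 1 → 3 → 7 → 15

Answer: 15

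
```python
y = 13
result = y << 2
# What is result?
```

Trace:
`y = 13` → y = 13
`result = y << 2` → result = 52
So result = 52

Answer: 52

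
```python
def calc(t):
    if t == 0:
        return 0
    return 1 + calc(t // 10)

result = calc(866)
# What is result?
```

Count of digits of 866: 3

Answer: 3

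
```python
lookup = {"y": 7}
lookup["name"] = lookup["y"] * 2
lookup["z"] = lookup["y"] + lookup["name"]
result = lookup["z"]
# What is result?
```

Trace:
`lookup = {"y": 7}` → lookup = {'y': 7}
`lookup["name"] = lookup["y"] * 2` → lookup = {'y': 7, 'name': 14}
`lookup["z"] = lookup["y"] + lookup["name"]` → lookup = {'y': 7, 'name': 14, 'z': 21}
`result = lookup["z"]` → result = 21
So result = 21

Answer: 21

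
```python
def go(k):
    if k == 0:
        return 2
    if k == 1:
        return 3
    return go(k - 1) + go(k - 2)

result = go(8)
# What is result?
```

Build up from base cases: go(0)=2, go(1)=3, go(2)=5, go(3)=8, go(4)=13, go(5)=21, go(6)=34, ..., go(8)=89

Answer: 89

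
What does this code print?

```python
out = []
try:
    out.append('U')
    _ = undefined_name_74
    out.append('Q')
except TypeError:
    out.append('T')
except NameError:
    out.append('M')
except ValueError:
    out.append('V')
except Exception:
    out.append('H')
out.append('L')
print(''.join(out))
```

Execution trace: 'U' (try body) → 'M' (except NameError) → 'L' (after the try/except). Output: UML

Answer: UML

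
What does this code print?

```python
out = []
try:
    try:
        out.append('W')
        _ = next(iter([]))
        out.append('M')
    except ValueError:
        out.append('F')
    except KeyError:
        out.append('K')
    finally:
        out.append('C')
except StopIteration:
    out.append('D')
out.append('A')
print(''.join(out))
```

Execution trace: 'W' (try body) → 'C' (finally) → 'D' (outer except StopIteration) → 'A' (after the try/except). Output: WCDA

Answer: WCDA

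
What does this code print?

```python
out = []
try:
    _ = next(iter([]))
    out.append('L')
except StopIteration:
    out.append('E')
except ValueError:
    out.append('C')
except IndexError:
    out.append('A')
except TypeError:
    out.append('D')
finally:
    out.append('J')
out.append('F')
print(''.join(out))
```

Execution trace: 'E' (except StopIteration) → 'J' (finally) → 'F' (after the try/except). Output: EJF

Answer: EJF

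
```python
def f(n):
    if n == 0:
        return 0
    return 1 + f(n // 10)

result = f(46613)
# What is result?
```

Count of digits of 46613: 5

Answer: 5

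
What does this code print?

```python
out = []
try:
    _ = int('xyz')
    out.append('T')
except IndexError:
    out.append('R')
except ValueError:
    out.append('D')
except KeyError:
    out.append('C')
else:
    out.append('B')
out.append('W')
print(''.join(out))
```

Execution trace: 'D' (except ValueError) → 'W' (after the try/except). Output: DW

Answer: DW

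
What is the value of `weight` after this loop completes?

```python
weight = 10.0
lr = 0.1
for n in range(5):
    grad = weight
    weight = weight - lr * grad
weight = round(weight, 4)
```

Gradient descent: w = 10.0 * (1 - 0.1)^5
`weight` takes the values: 10.0 → 9.0 → 8.1 → 7.29 → 6.561 → 5.9049

Answer: 5.9049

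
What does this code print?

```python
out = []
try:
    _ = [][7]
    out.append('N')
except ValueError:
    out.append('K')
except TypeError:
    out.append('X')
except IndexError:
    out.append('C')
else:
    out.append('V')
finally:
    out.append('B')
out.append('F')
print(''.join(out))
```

Execution trace: 'C' (except IndexError) → 'B' (finally) → 'F' (after the try/except). Output: CBF

Answer: CBF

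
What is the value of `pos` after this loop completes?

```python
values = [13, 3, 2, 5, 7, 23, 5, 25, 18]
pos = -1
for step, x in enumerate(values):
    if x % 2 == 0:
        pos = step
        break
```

First even number index in [13, 3, 2, 5, 7, 23, 5, 25, 18]
`pos` takes the values: -1 → 2

Answer: 2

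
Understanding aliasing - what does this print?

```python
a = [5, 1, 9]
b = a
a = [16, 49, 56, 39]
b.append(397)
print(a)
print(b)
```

Key concept: rebinding vs mutation: a is rebound to a new list, b still points at the original.
Step by step:
`a = [5, 1, 9]` → a = [5, 1, 9]
`b = a` → b = [5, 1, 9] (same object as a)
`a = [16, 49, 56, 39]` → a = [16, 49, 56, 39]
`b.append(397)` → b = [5, 1, 9, 397]
`print(a)` → prints [16, 49, 56, 39]
`print(b)` → prints [5, 1, 9, 397]

Answer:
[16, 49, 56, 39]
[5, 1, 9, 397]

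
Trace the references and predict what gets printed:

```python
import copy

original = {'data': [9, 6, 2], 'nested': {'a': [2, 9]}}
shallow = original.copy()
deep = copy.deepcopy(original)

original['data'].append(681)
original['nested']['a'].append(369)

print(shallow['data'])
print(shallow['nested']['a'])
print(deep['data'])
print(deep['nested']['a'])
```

Key concept: comparing shallow vs deep copy.
Step by step:
`original = {'data': [9, 6, 2], 'nested': {'a': [2, 9]}}` → original = {'data': [9, 6, 2], 'nested': {'a': [2, 9]}}
`shallow = original.copy()` → shallow = {'data': [9, 6, 2], 'nested': {'a': [2, 9]}}
`deep = copy.deepcopy(original)` → deep = {'data': [9, 6, 2], 'nested': {'a': [2, 9]}}
`original['data'].append(681)` → original = {'data': [9, 6, 2, 681], 'nested': {'a': [2, 9]}}; shallow = {'data': [9, 6, 2, 681], 'nested': {'a': [2, 9]}}
`original['nested']['a'].append(369)` → original = {'data': [9, 6, 2, 681], 'nested': {'a': [2, 9, 369]}}; shallow = {'data': [9, 6, 2, 681], 'nested': {'a': [2, 9, 369]}}
`print(shallow['data'])` → prints [9, 6, 2, 681]
`print(shallow['nested']['a'])` → prints [2, 9, 369]
`print(deep['data'])` → prints [9, 6, 2]
`print(deep['nested']['a'])` → prints [2, 9]

Answer:
[9, 6, 2, 681]
[2, 9, 369]
[9, 6, 2]
[2, 9]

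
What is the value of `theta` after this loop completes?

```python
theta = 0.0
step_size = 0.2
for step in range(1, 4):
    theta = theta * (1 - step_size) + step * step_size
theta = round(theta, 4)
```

Moving average with lr=0.2
`theta` takes the values: 0.0 → 0.2 → 0.56 → 1.048

Answer: 1.048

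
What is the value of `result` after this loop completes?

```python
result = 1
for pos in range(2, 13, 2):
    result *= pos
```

Product of even numbers 2 to 12
`result` takes the values: 1 → 2 → 8 → 48 → 384 → 3840 → 46080

Answer: 46080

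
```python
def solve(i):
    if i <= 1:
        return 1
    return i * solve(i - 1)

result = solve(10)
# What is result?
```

solve(10) = 10 * 9 * 8 * 7 * 6 * 5 * 4 * 3 * 2 * 1 = 3628800

Answer: 3628800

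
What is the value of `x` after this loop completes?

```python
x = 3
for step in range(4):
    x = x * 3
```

Multiply by 3, 4 times: 3 * 3^4 = 243
`x` takes the values: 3 → 9 → 27 → 81 → 243

Answer: 243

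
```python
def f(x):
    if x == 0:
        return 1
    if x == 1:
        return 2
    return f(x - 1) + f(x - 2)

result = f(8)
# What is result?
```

Build up from base cases: f(0)=1, f(1)=2, f(2)=3, f(3)=5, f(4)=8, f(5)=13, f(6)=21, ..., f(8)=55

Answer: 55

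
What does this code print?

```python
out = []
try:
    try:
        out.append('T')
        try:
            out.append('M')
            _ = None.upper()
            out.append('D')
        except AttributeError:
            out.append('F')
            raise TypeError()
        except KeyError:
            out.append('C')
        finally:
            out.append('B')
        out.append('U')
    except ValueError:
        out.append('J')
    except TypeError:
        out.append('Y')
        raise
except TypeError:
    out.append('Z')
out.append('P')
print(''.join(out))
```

Execution trace: 'T' (try body) → 'M' (inner try body) → 'F' (inner except AttributeError) → 'B' (inner finally) → 'Y' (except TypeError) → 'Z' (outer except TypeError) → 'P' (after the try/except). Output: TMFBYZP

Answer: TMFBYZP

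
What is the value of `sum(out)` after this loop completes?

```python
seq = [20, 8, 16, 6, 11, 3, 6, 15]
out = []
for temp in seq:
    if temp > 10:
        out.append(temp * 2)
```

Sum of doubled values > 10
`out` takes the values: [] → [40] → [40, 32] → [40, 32, 22] → [40, 32, 22, 30]
So `sum(out)` = 124

Answer: 124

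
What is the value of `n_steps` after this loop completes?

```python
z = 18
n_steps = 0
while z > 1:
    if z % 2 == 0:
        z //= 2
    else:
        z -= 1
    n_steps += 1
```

Steps to reduce 18 to 1
`n_steps` takes the values: 0 → 1 → 2 → 3 → 4 → 5

Answer: 5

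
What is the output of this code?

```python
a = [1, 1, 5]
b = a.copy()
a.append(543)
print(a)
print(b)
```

Key concept: list.copy() creates independent copy.
Step by step:
`a = [1, 1, 5]` → a = [1, 1, 5]
`b = a.copy()` → b = [1, 1, 5]
`a.append(543)` → a = [1, 1, 5, 543]
`print(a)` → prints [1, 1, 5, 543]
`print(b)` → prints [1, 1, 5]

Answer:
[1, 1, 5, 543]
[1, 1, 5]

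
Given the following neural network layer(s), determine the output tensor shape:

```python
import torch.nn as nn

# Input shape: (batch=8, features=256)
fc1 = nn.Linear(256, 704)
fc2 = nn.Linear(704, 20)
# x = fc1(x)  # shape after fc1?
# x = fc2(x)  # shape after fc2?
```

Input: (8, 256) -> after fc1: (8, 704) -> Output: (8, 20)

Answer: (8, 20)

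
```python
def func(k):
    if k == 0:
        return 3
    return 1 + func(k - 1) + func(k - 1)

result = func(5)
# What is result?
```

func(k) = 1 + 2·func(k-1), func(0)=3. Closed form: (3+1)·2^5 - 1 = 127.

Answer: 127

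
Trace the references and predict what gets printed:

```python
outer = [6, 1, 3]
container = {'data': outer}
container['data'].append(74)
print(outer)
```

Key concept: dict holds reference to list.
Step by step:
`outer = [6, 1, 3]` → outer = [6, 1, 3]
`container = {'data': outer}` → container = {'data': [6, 1, 3]}
`container['data'].append(74)` → outer = [6, 1, 3, 74]; container = {'data': [6, 1, 3, 74]}
`print(outer)` → prints [6, 1, 3, 74]

Answer: [6, 1, 3, 74]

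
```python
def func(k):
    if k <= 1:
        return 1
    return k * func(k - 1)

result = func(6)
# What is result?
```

func(6) = 6 * 5 * 4 * 3 * 2 * 1 = 720

Answer: 720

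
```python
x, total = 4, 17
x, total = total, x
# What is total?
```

Trace:
`x, total = 4, 17` → x = 4; total = 17
`x, total = total, x` → x = 17; total = 4
So total = 4

Answer: 4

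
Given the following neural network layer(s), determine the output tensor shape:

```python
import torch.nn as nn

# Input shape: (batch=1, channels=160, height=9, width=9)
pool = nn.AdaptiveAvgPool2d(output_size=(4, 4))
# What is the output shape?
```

Input: (1, 160, 9, 9) -> Output: (1, 160, 4, 4)

Answer: (1, 160, 4, 4)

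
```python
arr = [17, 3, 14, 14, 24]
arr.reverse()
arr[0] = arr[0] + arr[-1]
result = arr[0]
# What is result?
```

Trace:
`arr = [17, 3, 14, 14, 24]` → arr = [17, 3, 14, 14, 24]
`arr.reverse()` → arr = [24, 14, 14, 3, 17]
`arr[0] = arr[0] + arr[-1]` → arr = [41, 14, 14, 3, 17]
`result = arr[0]` → result = 41
So result = 41

Answer: 41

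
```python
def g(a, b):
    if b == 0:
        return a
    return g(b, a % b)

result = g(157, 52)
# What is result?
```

g(157, 52) -> g(52, 1) -> g(1, 0) -> 1

Answer: 1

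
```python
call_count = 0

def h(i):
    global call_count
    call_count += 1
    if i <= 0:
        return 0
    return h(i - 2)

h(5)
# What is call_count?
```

Linear recursion stepping by 2: 4 calls from i=5 down to ≤0.

Answer: 4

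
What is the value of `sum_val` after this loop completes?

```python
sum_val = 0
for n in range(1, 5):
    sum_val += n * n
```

Sum of squares 1² to 4² = 30
`sum_val` takes the values: 0 → 1 → 5 → 14 → 30

Answer: 30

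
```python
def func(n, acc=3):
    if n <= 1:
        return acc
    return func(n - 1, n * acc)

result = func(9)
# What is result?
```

Accumulator trace (n, acc): (9, 3) -> (8, 27) -> (7, 216) -> (6, 1512) -> (5, 9072) -> (4, 45360) -> (3, 181440) -> (2, 544320) -> (1, 1088640) -> return 1088640

Answer: 1088640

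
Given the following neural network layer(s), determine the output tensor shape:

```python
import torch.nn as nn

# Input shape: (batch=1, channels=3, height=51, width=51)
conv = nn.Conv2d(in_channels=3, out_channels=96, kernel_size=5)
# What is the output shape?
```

Input: (1, 3, 51, 51) -> Output: (1, 96, 47, 47)

Answer: (1, 96, 47, 47)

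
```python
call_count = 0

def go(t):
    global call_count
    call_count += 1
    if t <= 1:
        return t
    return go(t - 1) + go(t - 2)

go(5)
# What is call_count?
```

Calls(t) = 1 + Calls(t-1) + Calls(t-2); Calls(0)=Calls(1)=1. For t=5 this gives 15.

Answer: 15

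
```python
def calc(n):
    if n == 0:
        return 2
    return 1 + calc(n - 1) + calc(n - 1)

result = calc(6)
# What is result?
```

calc(n) = 1 + 2·calc(n-1), calc(0)=2. Closed form: (2+1)·2^6 - 1 = 191.

Answer: 191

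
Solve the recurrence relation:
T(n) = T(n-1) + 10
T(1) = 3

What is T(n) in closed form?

Unrolling: T(n) = T(1) + 10·(n-1) = 3 + 10(n-1) = 10n - 7.

Answer: T(n) = 10n - 7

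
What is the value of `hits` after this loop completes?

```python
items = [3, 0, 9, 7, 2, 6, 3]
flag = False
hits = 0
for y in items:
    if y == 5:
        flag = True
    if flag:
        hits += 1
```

Count elements after first 5 in [3, 0, 9, 7, 2, 6, 3]
`hits` takes the values: 0

Answer: 0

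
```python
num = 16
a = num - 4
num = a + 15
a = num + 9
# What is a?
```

Trace:
`num = 16` → num = 16
`a = num - 4` → a = 12
`num = a + 15` → num = 27
`a = num + 9` → a = 36
So a = 36

Answer: 36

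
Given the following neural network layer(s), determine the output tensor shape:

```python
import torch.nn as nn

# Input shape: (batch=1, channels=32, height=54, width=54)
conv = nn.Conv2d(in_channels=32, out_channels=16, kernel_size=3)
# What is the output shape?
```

Input: (1, 32, 54, 54) -> Output: (1, 16, 52, 52)

Answer: (1, 16, 52, 52)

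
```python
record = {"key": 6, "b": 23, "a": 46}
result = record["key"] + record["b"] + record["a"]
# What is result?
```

Trace:
`record = {"key": 6, "b": 23, "a": 46}` → record = {'key': 6, 'b': 23, 'a': 46}
`result = record["key"] + record["b"] + record["a"]` → result = 75
So result = 75

Answer: 75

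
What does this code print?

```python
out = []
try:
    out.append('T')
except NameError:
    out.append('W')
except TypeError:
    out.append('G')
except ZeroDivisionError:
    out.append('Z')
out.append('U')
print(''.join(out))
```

Execution trace: 'T' (try body, no exception) → 'U' (after the try/except). Output: TU

Answer: TU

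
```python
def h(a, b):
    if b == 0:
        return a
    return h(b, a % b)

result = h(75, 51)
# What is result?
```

h(75, 51) -> h(51, 24) -> h(24, 3) -> h(3, 0) -> 3

Answer: 3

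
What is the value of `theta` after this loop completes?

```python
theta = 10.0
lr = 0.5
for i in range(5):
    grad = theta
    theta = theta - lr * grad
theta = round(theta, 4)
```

Gradient descent: w = 10.0 * (1 - 0.5)^5
`theta` takes the values: 10.0 → 5.0 → 2.5 → 1.25 → 0.625 → 0.3125

Answer: 0.3125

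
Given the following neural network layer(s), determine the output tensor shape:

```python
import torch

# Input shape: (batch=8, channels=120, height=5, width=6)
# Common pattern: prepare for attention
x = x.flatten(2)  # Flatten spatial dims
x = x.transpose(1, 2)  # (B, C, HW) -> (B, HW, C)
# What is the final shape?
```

Input: (8, 120, 5, 6) -> after flatten(2): (8, 120, 30) -> Output: (8, 30, 120)

Answer: (8, 30, 120)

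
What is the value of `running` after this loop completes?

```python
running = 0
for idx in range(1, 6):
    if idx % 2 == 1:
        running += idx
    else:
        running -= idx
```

Add odd, subtract even
`running` takes the values: 0 → 1 → -1 → 2 → -2 → 3

Answer: 3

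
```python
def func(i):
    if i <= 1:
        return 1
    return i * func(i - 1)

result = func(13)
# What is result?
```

func(13) = 13 * 12 * 11 * 10 * 9 * 8 * 7 * 6 * 5 * 4 * 3 * 2 * 1 = 6227020800

Answer: 6227020800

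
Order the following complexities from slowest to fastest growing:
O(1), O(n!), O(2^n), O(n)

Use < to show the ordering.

Ordered by growth rate: O(1) < O(n) < O(2^n) < O(n!)

Answer: O(1) < O(n) < O(2^n) < O(n!)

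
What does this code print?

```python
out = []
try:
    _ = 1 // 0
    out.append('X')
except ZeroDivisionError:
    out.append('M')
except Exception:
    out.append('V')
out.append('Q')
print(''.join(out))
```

Execution trace: 'M' (except ZeroDivisionError) → 'Q' (after the try/except). Output: MQ

Answer: MQ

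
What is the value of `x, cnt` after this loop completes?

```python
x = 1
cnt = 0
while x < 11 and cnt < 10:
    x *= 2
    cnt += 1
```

Double until >= 11 or 10 iterations
`x, cnt` takes the values: (1, 0) → (2, 0) → (2, 1) → (4, 1) → (4, 2) → (8, 2) → (8, 3) → (16, 3) → (16, 4)

Answer: 16, 4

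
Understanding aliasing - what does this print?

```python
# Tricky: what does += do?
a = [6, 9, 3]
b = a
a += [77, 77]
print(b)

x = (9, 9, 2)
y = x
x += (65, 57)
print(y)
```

Key concept: += behavior differs for mutable vs immutable.
Step by step:
`a = [6, 9, 3]` → a = [6, 9, 3]
`b = a` → b = [6, 9, 3] (same object as a)
`a += [77, 77]` → a = [6, 9, 3, 77, 77] (same object as b); b = [6, 9, 3, 77, 77] (same object as a)
`print(b)` → prints [6, 9, 3, 77, 77]
`x = (9, 9, 2)` → x = (9, 9, 2)
`y = x` → y = (9, 9, 2)
`x += (65, 57)` → x = (9, 9, 2, 65, 57)
`print(y)` → prints (9, 9, 2)

Answer:
[6, 9, 3, 77, 77]
(9, 9, 2)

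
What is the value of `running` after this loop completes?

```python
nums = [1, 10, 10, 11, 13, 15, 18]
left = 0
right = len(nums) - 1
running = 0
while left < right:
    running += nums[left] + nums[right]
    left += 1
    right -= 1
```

Sum of pairs from ends
`running` takes the values: 0 → 19 → 44 → 67

Answer: 67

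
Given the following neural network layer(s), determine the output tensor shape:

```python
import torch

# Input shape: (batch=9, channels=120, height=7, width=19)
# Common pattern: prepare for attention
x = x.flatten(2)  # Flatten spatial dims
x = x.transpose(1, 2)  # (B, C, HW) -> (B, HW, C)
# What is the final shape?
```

Input: (9, 120, 7, 19) -> after flatten(2): (9, 120, 133) -> Output: (9, 133, 120)

Answer: (9, 133, 120)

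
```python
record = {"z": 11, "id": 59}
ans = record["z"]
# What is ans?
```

Trace:
`record = {"z": 11, "id": 59}` → record = {'z': 11, 'id': 59}
`ans = record["z"]` → ans = 11
So ans = 11

Answer: 11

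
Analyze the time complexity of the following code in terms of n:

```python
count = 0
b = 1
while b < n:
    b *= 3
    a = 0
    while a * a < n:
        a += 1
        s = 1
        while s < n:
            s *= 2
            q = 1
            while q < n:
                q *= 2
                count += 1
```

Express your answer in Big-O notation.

Each loop level contributes: log n × √n × log n × log n. Multiplying the contributions gives O(√n log^3 n).

Answer: O(√n log^3 n)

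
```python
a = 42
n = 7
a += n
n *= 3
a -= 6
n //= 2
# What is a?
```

Trace:
`a = 42` → a = 42
`n = 7` → n = 7
`a += n` → a = 49
`n *= 3` → n = 21
`a -= 6` → a = 43
`n //= 2` → n = 10
So a = 43

Answer: 43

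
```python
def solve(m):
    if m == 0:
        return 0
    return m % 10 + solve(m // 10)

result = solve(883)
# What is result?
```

Sum of digits of 883: 3 + 8 + 8 = 19

Answer: 19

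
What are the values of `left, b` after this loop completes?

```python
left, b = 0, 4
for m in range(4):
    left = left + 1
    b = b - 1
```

left goes 0→4, b goes 4→0
`left, b` takes the values: (0, 4) → (1, 4) → (1, 3) → (2, 3) → (2, 2) → (3, 2) → (3, 1) → (4, 1) → (4, 0)

Answer: 4, 0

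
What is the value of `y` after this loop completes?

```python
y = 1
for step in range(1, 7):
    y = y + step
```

Start at 1, add 1 through 6
`y` takes the values: 1 → 2 → 4 → 7 → 11 → 16 → 22

Answer: 22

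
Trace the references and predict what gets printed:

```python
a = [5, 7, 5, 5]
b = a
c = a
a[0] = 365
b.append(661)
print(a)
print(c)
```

Key concept: multiple aliases.
Step by step:
`a = [5, 7, 5, 5]` → a = [5, 7, 5, 5]
`b = a` → b = [5, 7, 5, 5] (same object as a)
`c = a` → c = [5, 7, 5, 5] (same object as a, b)
`a[0] = 365` → a = [365, 7, 5, 5] (same object as b, c); b = [365, 7, 5, 5] (same object as a, c); c = [365, 7, 5, 5] (same object as a, b)
`b.append(661)` → a = [365, 7, 5, 5, 661] (same object as b, c); b = [365, 7, 5, 5, 661] (same object as a, c); c = [365, 7, 5, 5, 661] (same object as a, b)
`print(a)` → prints [365, 7, 5, 5, 661]
`print(c)` → prints [365, 7, 5, 5, 661]

Answer:
[365, 7, 5, 5, 661]
[365, 7, 5, 5, 661]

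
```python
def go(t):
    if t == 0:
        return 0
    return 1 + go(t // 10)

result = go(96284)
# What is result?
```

Count of digits of 96284: 5

Answer: 5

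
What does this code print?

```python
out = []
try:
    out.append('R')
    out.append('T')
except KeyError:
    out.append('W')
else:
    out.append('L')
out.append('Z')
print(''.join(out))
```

Execution trace: 'R' (try body) → 'T' (try body, no exception) → 'L' (else) → 'Z' (after the try/except). Output: RTLZ

Answer: RTLZ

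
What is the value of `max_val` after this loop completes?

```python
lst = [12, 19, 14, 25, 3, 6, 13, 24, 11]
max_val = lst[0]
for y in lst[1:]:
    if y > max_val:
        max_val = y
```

Maximum of [12, 19, 14, 25, 3, 6, 13, 24, 11]
`max_val` takes the values: 12 → 19 → 25

Answer: 25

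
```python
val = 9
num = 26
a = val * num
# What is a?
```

Trace:
`val = 9` → val = 9
`num = 26` → num = 26
`a = val * num` → a = 234
So a = 234

Answer: 234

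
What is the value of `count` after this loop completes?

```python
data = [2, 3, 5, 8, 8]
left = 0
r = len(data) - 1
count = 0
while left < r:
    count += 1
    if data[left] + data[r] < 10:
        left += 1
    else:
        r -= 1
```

Steps to find pair summing to 10
`count` takes the values: 0 → 1 → 2 → 3 → 4

Answer: 4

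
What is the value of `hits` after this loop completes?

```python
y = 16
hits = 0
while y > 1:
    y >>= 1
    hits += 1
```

Count right shifts until 1
`hits` takes the values: 0 → 1 → 2 → 3 → 4

Answer: 4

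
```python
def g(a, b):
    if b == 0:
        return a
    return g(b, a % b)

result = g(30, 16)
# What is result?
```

g(30, 16) -> g(16, 14) -> g(14, 2) -> g(2, 0) -> 2

Answer: 2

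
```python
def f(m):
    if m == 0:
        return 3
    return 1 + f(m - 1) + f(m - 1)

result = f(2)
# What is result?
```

f(m) = 1 + 2·f(m-1), f(0)=3. Closed form: (3+1)·2^2 - 1 = 15.

Answer: 15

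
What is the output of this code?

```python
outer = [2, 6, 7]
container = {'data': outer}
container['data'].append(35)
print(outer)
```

Key concept: dict holds reference to list.
Step by step:
`outer = [2, 6, 7]` → outer = [2, 6, 7]
`container = {'data': outer}` → container = {'data': [2, 6, 7]}
`container['data'].append(35)` → outer = [2, 6, 7, 35]; container = {'data': [2, 6, 7, 35]}
`print(outer)` → prints [2, 6, 7, 35]

Answer: [2, 6, 7, 35]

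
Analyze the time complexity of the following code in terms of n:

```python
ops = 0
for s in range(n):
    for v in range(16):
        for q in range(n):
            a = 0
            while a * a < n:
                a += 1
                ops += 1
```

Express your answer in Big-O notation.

Each loop level contributes: n × 1 × n × √n. Multiplying the contributions gives O(n^2√n).

Answer: O(n^2√n)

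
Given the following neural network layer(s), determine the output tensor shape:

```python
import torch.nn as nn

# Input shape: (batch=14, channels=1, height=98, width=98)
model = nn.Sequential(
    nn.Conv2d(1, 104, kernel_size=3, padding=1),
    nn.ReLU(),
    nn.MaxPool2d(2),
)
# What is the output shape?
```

Input: (14, 1, 98, 98) -> after Conv2d: (14, 104, 98, 98) -> after ReLU: (14, 104, 98, 98) -> Output: (14, 104, 49, 49)

Answer: (14, 104, 49, 49)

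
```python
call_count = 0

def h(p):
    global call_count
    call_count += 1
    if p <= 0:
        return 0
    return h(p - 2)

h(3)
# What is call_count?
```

Linear recursion stepping by 2: 3 calls from p=3 down to ≤0.

Answer: 3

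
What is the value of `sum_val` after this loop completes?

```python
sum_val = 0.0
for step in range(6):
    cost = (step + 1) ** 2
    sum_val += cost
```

Sum of squared losses 1² + 2² + ... + 6²
`sum_val` takes the values: 0.0 → 1.0 → 5.0 → 14.0 → 30.0 → 55.0 → 91.0

Answer: 91.0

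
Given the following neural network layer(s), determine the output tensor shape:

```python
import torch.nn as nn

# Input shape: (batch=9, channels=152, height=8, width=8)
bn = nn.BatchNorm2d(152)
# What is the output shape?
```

Input: (9, 152, 8, 8) -> Output: (9, 152, 8, 8)

Answer: (9, 152, 8, 8)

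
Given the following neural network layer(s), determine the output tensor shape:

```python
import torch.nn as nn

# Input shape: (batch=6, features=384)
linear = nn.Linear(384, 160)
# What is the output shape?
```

Input: (6, 384) -> Output: (6, 160)

Answer: (6, 160)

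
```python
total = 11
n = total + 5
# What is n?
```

Trace:
`total = 11` → total = 11
`n = total + 5` → n = 16
So n = 16

Answer: 16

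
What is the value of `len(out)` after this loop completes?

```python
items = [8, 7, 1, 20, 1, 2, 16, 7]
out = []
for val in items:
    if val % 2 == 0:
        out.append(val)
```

Count even numbers in [8, 7, 1, 20, 1, 2, 16, 7]
`out` takes the values: [] → [8] → [8, 20] → [8, 20, 2] → [8, 20, 2, 16]
So `len(out)` = 4

Answer: 4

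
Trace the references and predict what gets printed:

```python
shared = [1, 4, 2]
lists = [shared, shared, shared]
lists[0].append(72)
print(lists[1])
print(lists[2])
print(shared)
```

Key concept: list of same reference.
Step by step:
`shared = [1, 4, 2]` → shared = [1, 4, 2]
`lists = [shared, shared, shared]` → lists = [[1, 4, 2], [1, 4, 2], [1, 4, 2]]
`lists[0].append(72)` → shared = [1, 4, 2, 72]; lists = [[1, 4, 2, 72], [1, 4, 2, 72], [1, 4, 2, 72]]
`print(lists[1])` → prints [1, 4, 2, 72]
`print(lists[2])` → prints [1, 4, 2, 72]
`print(shared)` → prints [1, 4, 2, 72]

Answer:
[1, 4, 2, 72]
[1, 4, 2, 72]
[1, 4, 2, 72]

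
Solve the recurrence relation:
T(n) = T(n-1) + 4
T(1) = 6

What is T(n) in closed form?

Unrolling: T(n) = T(1) + 4·(n-1) = 6 + 4(n-1) = 4n + 2.

Answer: T(n) = 4n + 2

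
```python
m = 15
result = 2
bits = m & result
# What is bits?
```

Trace:
`m = 15` → m = 15
`result = 2` → result = 2
`bits = m & result` → bits = 2
So bits = 2

Answer: 2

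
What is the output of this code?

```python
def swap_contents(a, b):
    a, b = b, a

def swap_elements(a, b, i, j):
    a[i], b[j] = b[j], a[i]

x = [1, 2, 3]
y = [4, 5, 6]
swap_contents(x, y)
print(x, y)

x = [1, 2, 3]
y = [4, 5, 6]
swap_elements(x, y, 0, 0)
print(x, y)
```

Key concept: parameter rebinding vs mutation.
Step by step:
`x = [1, 2, 3]` → x = [1, 2, 3]
`y = [4, 5, 6]` → y = [4, 5, 6]
`swap_contents(x, y)` → no visible change to tracked variables
`print(x, y)` → prints [1, 2, 3] [4, 5, 6]
`x = [1, 2, 3]` → x = [1, 2, 3]
`y = [4, 5, 6]` → y = [4, 5, 6]
`swap_elements(x, y, 0, 0)` → x = [4, 2, 3]; y = [1, 5, 6]
`print(x, y)` → prints [4, 2, 3] [1, 5, 6]

Answer:
[1, 2, 3] [4, 5, 6]
[4, 2, 3] [1, 5, 6]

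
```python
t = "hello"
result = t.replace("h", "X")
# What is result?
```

Trace:
`t = "hello"` → t = 'hello'
`result = t.replace("h", "X")` → result = 'Xello'
So result = 'Xello'

Answer: 'Xello'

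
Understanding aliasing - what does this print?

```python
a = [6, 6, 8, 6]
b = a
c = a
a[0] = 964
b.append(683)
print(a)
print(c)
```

Key concept: multiple aliases.
Step by step:
`a = [6, 6, 8, 6]` → a = [6, 6, 8, 6]
`b = a` → b = [6, 6, 8, 6] (same object as a)
`c = a` → c = [6, 6, 8, 6] (same object as a, b)
`a[0] = 964` → a = [964, 6, 8, 6] (same object as b, c); b = [964, 6, 8, 6] (same object as a, c); c = [964, 6, 8, 6] (same object as a, b)
`b.append(683)` → a = [964, 6, 8, 6, 683] (same object as b, c); b = [964, 6, 8, 6, 683] (same object as a, c); c = [964, 6, 8, 6, 683] (same object as a, b)
`print(a)` → prints [964, 6, 8, 6, 683]
`print(c)` → prints [964, 6, 8, 6, 683]

Answer:
[964, 6, 8, 6, 683]
[964, 6, 8, 6, 683]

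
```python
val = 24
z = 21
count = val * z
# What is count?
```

Trace:
`val = 24` → val = 24
`z = 21` → z = 21
`count = val * z` → count = 504
So count = 504

Answer: 504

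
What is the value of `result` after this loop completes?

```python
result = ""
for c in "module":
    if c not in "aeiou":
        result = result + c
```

Remove vowels from 'module'
`result` takes the values: "" → "m" → "md" → "mdl"

Answer: "mdl"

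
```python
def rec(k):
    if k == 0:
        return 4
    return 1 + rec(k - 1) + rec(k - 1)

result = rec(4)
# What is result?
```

rec(k) = 1 + 2·rec(k-1), rec(0)=4. Closed form: (4+1)·2^4 - 1 = 79.

Answer: 79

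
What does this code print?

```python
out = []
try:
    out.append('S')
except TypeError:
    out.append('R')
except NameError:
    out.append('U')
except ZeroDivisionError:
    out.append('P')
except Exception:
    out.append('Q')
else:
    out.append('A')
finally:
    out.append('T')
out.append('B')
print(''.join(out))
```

Execution trace: 'S' (try body, no exception) → 'A' (else) → 'T' (finally) → 'B' (after the try/except). Output: SATB

Answer: SATB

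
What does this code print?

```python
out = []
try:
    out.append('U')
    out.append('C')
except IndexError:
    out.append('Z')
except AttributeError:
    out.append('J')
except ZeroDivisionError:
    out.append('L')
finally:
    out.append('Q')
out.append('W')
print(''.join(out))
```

Execution trace: 'U' (try body) → 'C' (try body, no exception) → 'Q' (finally) → 'W' (after the try/except). Output: UCQW

Answer: UCQW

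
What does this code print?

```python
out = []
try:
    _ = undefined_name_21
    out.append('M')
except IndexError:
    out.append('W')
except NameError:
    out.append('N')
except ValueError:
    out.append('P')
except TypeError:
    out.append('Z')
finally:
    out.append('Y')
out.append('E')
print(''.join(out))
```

Execution trace: 'N' (except NameError) → 'Y' (finally) → 'E' (after the try/except). Output: NYE

Answer: NYE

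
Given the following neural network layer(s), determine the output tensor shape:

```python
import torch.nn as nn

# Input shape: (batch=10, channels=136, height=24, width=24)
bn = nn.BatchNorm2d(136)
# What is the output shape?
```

Input: (10, 136, 24, 24) -> Output: (10, 136, 24, 24)

Answer: (10, 136, 24, 24)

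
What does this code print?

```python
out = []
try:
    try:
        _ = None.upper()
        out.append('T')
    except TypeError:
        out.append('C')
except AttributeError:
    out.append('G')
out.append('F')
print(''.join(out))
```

Execution trace: 'G' (outer except AttributeError) → 'F' (after the try/except). Output: GF

Answer: GF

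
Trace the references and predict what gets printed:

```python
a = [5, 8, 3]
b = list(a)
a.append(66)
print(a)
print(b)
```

Key concept: list() constructor creates copy.
Step by step:
`a = [5, 8, 3]` → a = [5, 8, 3]
`b = list(a)` → b = [5, 8, 3]
`a.append(66)` → a = [5, 8, 3, 66]
`print(a)` → prints [5, 8, 3, 66]
`print(b)` → prints [5, 8, 3]

Answer:
[5, 8, 3, 66]
[5, 8, 3]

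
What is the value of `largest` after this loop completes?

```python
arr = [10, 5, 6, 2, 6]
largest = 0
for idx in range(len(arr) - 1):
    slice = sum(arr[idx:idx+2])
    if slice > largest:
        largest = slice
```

Max sum of 2-element window in [10, 5, 6, 2, 6]
`largest` takes the values: 0 → 15

Answer: 15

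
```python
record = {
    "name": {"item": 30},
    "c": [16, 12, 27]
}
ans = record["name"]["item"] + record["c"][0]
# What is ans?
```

Trace:
`record = { ...` → record = {'name': {'item': 30}, 'c': [16, 12, 27]}
`ans = record["name"]["item"] + record["c"][0]` → ans = 46
So ans = 46

Answer: 46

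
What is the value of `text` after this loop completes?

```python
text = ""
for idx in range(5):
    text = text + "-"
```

Repeat '-' 5 times
`text` takes the values: "" → "-" → "--" → "---" → "----" → "-----"

Answer: "-----"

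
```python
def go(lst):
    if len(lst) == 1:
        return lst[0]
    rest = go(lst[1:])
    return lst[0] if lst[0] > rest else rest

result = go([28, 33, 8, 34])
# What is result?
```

Recursive max over [28, 33, 8, 34] = 34

Answer: 34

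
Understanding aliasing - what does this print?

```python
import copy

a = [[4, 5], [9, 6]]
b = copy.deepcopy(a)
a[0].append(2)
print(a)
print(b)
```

Key concept: deep copy is fully independent.
Step by step:
`a = [[4, 5], [9, 6]]` → a = [[4, 5], [9, 6]]
`b = copy.deepcopy(a)` → b = [[4, 5], [9, 6]]
`a[0].append(2)` → a = [[4, 5, 2], [9, 6]]
`print(a)` → prints [[4, 5, 2], [9, 6]]
`print(b)` → prints [[4, 5], [9, 6]]

Answer:
[[4, 5, 2], [9, 6]]
[[4, 5], [9, 6]]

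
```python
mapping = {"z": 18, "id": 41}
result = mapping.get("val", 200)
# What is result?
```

Trace:
`mapping = {"z": 18, "id": 41}` → mapping = {'z': 18, 'id': 41}
`result = mapping.get("val", 200)` → result = 200
So result = 200

Answer: 200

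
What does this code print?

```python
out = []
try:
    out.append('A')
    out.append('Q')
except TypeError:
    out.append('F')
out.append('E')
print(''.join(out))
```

Execution trace: 'A' (try body) → 'Q' (try body, no exception) → 'E' (after the try/except). Output: AQE

Answer: AQE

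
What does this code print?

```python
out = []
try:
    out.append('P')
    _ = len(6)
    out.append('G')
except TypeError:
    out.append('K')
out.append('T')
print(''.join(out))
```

Execution trace: 'P' (try body) → 'K' (except TypeError) → 'T' (after the try/except). Output: PKT

Answer: PKT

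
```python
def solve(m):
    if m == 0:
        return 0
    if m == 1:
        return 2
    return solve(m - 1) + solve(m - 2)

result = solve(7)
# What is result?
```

Build up from base cases: solve(0)=0, solve(1)=2, solve(2)=2, solve(3)=4, solve(4)=6, solve(5)=10, solve(6)=16, ..., solve(7)=26

Answer: 26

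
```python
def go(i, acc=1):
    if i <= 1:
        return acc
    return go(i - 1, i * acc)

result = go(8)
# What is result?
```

Accumulator trace (n, acc): (8, 1) -> (7, 8) -> (6, 56) -> (5, 336) -> (4, 1680) -> (3, 6720) -> (2, 20160) -> (1, 40320) -> return 40320

Answer: 40320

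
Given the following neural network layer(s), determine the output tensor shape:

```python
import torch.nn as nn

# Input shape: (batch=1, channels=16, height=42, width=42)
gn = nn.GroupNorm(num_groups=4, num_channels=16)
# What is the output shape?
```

Input: (1, 16, 42, 42) -> Output: (1, 16, 42, 42)

Answer: (1, 16, 42, 42)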